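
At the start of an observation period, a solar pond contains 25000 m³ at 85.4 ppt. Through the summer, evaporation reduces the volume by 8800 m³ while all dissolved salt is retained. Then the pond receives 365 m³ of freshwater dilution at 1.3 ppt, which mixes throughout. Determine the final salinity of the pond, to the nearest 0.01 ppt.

After evaporation: salt = 25,000×85.4 = 2,135,000; volume = 25,000 − 8,800 = 16,200 m³
After mixing: salt = 2,135,000 + 365×1.3 = 2,135,474.5; volume = 16,200 + 365 = 16,565 m³
S = 2,135,474.5 / 16,565 = 128.9149 ppt

128.91 ppt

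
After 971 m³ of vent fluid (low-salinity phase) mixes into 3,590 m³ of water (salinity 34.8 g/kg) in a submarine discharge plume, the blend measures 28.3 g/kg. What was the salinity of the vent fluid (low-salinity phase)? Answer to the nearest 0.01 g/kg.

4.27 g/kg

Salt balance: 3,590×34.8 + 971×S = 4,561×28.3
124,932 + 971·S = 129,076.3
S = (129,076.3 − 124,932) / 971 = 4.2681 g/kg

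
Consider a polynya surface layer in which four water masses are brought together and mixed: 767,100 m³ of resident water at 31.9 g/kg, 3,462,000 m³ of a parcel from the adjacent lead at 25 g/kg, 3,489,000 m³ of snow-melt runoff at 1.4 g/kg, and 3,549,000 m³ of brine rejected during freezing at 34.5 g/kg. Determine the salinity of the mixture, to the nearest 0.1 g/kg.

21.2 g/kg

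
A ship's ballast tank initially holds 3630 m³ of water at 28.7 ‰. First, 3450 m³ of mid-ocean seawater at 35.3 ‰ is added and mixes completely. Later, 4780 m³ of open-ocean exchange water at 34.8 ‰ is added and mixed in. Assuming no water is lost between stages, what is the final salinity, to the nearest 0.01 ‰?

Mass of salt is conserved:
Initial salt = 3,630×28.7 = 104,181
After stage 1: salt = 104,181 + 3,450×35.3 = 225,966; volume = 7,080 m³; S = 31.916 ‰
After stage 2: salt = 225,966 + 4,780×34.8 = 392,310; volume = 11,860 m³
S = 392,310 / 11,860 = 33.0784 ‰

33.08 ‰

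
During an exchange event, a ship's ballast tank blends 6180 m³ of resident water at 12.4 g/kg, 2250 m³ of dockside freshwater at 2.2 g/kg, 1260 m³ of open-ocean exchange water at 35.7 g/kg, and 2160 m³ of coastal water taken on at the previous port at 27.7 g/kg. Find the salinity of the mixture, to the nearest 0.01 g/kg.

15.73 g/kg

Mass of salt is conserved:
salt = 6,180×12.4 + 2,250×2.2 + 1,260×35.7 + 2,160×27.7 = 76,632 + 4,950 + 44,982 + 59,832 = 186,396
volume = 6,180 + 2,250 + 1,260 + 2,160 = 11,850 m³
S = 186,396 / 11,850 = 15.7296 g/kg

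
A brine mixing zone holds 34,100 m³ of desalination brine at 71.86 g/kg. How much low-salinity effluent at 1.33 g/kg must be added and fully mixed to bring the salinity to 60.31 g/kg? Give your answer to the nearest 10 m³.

Salt balance: 34,100×71.86 + V×1.33 = (34,100+V)×60.31
2,450,426 + 1.33V = 2,056,571 + 60.31V
393,855 = 58.98V
V = 6,677.77 m³

6680 m³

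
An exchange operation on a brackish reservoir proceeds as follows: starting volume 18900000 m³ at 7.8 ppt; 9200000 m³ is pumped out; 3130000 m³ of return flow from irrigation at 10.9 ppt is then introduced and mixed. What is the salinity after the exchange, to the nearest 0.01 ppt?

8.56 ppt

Remaining after removal: 9,700,000 m³ at 7.8 ppt (salt = 75,660,000)
After addition: salt = 75,660,000 + 3,130,000×10.9 = 109,777,000; volume = 12,830,000 m³
S = 109,777,000 / 12,830,000 = 8.5563 ppt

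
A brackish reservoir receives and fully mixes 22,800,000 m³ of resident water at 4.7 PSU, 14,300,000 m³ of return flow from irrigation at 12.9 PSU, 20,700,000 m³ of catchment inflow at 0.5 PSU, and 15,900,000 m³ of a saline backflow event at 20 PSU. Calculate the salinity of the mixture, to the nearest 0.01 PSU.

8.41 PSU

Weighted by volume,
salt = 22,800,000×4.7 + 14,300,000×12.9 + 20,700,000×0.5 + 15,900,000×20 = 107,160,000 + 184,470,000 + 10,350,000 + 318,000,000 = 619,980,000
volume = 22,800,000 + 14,300,000 + 20,700,000 + 15,900,000 = 73,700,000 m³
S = 619,980,000 / 73,700,000 = 8.4122 PSU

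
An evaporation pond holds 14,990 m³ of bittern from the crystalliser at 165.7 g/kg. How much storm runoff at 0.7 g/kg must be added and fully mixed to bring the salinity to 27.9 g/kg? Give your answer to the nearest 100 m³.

75900 m³

Salt balance: 14,990×165.7 + V×0.7 = (14,990+V)×27.9
2,483,843 + 0.7V = 418,221 + 27.9V
2,065,622 = 27.2V
V = 75,941.99 m³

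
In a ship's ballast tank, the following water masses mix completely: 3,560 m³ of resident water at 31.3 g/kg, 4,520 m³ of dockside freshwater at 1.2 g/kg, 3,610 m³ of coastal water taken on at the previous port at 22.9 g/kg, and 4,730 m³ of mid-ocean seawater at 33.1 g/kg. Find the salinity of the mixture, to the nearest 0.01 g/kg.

21.69 g/kg

Weighted by volume,
salt = 3,560×31.3 + 4,520×1.2 + 3,610×22.9 + 4,730×33.1 = 111,428 + 5,424 + 82,669 + 156,563 = 356,084
volume = 3,560 + 4,520 + 3,610 + 4,730 = 16,420 m³
S = 356,084 / 16,420 = 21.686 g/kg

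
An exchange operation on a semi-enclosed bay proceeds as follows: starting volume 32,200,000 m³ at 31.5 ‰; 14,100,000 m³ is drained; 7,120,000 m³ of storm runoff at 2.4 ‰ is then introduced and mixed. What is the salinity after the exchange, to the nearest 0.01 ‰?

23.28 ‰

Remaining after removal: 18,100,000 m³ at 31.5 ‰ (salt = 570,150,000)
After addition: salt = 570,150,000 + 7,120,000×2.4 = 587,238,000; volume = 25,220,000 m³
S = 587,238,000 / 25,220,000 = 23.2846 ‰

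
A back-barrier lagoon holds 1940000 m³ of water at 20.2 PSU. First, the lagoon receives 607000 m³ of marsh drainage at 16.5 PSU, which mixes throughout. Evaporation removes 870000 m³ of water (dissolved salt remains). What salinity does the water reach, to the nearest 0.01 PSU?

29.34 PSU

After mixing: salt = 1,940,000×20.2 + 607,000×16.5 = 49,203,500; volume = 2,547,000 m³
After evaporation: salt unchanged = 49,203,500; volume = 2,547,000 − 870,000 = 1,677,000 m³
S = 49,203,500 / 1,677,000 = 29.3402 PSU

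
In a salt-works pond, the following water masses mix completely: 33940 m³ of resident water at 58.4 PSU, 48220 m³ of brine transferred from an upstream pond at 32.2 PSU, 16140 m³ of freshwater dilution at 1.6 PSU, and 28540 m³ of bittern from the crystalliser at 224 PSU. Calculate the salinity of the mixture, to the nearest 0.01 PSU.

Total salt / total volume:
salt = 33,940×58.4 + 48,220×32.2 + 16,140×1.6 + 28,540×224 = 1,982,096 + 1,552,684 + 25,824 + 6,392,960 = 9,953,564
volume = 33,940 + 48,220 + 16,140 + 28,540 = 126,840 m³
S = 9,953,564 / 126,840 = 78.4734 PSU

78.47 PSU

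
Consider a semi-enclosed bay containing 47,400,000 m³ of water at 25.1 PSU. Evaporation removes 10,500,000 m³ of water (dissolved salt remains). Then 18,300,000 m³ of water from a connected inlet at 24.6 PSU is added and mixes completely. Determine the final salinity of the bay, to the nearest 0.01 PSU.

29.71 PSU

After evaporation: salt = 47,400,000×25.1 = 1,189,740,000; volume = 47,400,000 − 10,500,000 = 36,900,000 m³
After mixing: salt = 1,189,740,000 + 18,300,000×24.6 = 1,639,920,000; volume = 36,900,000 + 18,300,000 = 55,200,000 m³
S = 1,639,920,000 / 55,200,000 = 29.7087 PSU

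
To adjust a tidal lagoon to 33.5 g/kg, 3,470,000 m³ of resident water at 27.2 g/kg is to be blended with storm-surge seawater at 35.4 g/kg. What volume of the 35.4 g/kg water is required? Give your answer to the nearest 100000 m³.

11500000 m³

Salt balance: 3,470,000×27.2 + V×35.4 = (3,470,000+V)×33.5
94,384,000 + 35.4V = 116,245,000 + 33.5V
21,861,000 = 1.9V
V = 11,505,789.47 m³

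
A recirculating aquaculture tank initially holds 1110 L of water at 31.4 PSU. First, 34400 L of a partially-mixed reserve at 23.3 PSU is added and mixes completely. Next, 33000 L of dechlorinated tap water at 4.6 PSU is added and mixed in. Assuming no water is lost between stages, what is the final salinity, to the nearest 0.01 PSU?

14.42 PSU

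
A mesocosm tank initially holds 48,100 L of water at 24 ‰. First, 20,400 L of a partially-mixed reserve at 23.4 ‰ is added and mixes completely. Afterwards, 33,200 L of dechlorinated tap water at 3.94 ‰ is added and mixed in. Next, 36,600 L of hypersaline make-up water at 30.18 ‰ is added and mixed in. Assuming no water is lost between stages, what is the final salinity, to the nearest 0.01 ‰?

Weighted by volume,
Initial salt = 48,100×24 = 1,154,400
After stage 1: salt = 1,154,400 + 20,400×23.4 = 1,631,760; volume = 68,500 L; S = 23.821 ‰
After stage 2: salt = 1,631,760 + 33,200×3.94 = 1,762,568; volume = 101,700 L; S = 17.331 ‰
After stage 3: salt = 1,762,568 + 36,600×30.18 = 2,867,156; volume = 138,300 L
S = 2,867,156 / 138,300 = 20.7314 ‰

20.73 ‰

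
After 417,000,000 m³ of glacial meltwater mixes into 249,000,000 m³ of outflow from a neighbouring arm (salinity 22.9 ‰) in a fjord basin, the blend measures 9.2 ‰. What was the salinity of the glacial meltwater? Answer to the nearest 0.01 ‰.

Salt balance: 249,000,000×22.9 + 417,000,000×S = 666,000,000×9.2
5,702,100,000 + 417,000,000·S = 6,127,200,000
S = (6,127,200,000 − 5,702,100,000) / 417,000,000 = 1.0194 ‰

1.02 ‰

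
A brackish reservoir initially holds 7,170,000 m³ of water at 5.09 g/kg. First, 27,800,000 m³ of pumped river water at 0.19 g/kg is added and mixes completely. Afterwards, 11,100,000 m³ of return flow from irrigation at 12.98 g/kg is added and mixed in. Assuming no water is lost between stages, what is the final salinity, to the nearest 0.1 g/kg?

Weighted by volume,
Initial salt = 7,170,000×5.09 = 36,495,300
After stage 1: salt = 36,495,300 + 27,800,000×0.19 = 41,777,300; volume = 34,970,000 m³; S = 1.195 g/kg
After stage 2: salt = 41,777,300 + 11,100,000×12.98 = 185,855,300; volume = 46,070,000 m³
S = 185,855,300 / 46,070,000 = 4.0342 g/kg

4.0 g/kg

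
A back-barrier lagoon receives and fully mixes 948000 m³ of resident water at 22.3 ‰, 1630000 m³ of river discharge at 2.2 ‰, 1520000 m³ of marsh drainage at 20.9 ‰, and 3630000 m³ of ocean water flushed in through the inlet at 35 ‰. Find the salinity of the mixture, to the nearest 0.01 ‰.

23.75 ‰

Conserving salt mass:
salt = 948,000×22.3 + 1,630,000×2.2 + 1,520,000×20.9 + 3,630,000×35 = 21,140,400 + 3,586,000 + 31,768,000 + 127,050,000 = 183,544,400
volume = 948,000 + 1,630,000 + 1,520,000 + 3,630,000 = 7,728,000 m³
S = 183,544,400 / 7,728,000 = 23.7506 ‰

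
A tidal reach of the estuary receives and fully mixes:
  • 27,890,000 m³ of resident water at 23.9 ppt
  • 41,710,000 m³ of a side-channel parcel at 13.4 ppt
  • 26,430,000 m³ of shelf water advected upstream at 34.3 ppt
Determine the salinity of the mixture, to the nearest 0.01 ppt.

Mass of salt is conserved:
salt = 27,890,000×23.9 + 41,710,000×13.4 + 26,430,000×34.3 = 666,571,000 + 558,914,000 + 906,549,000 = 2,132,034,000
volume = 27,890,000 + 41,710,000 + 26,430,000 = 96,030,000 m³
S = 2,132,034,000 / 96,030,000 = 22.2017 ppt

22.20 ppt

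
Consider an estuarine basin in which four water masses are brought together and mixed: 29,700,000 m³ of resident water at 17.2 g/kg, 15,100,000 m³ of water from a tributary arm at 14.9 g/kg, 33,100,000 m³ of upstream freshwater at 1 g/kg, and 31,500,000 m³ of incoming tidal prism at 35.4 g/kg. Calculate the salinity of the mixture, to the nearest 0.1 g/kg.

17.2 g/kg

Mass of salt is conserved:
salt = 29,700,000×17.2 + 15,100,000×14.9 + 33,100,000×1 + 31,500,000×35.4 = 510,840,000 + 224,990,000 + 33,100,000 + 1,115,100,000 = 1,884,030,000
volume = 29,700,000 + 15,100,000 + 33,100,000 + 31,500,000 = 109,400,000 m³
S = 1,884,030,000 / 109,400,000 = 17.221 g/kg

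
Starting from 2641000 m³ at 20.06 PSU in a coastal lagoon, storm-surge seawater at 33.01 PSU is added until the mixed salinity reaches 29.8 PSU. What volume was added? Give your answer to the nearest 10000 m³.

Salt balance: 2,641,000×20.06 + V×33.01 = (2,641,000+V)×29.8
52,978,460 + 33.01V = 78,701,800 + 29.8V
25,723,340 = 3.21V
V = 8,013,501.56 m³

8010000 m³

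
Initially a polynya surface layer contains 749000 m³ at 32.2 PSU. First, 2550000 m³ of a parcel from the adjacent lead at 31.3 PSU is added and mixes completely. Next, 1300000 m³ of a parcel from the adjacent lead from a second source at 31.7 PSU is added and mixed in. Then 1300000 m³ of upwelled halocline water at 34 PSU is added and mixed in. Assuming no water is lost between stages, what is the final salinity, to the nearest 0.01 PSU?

Mass of salt is conserved:
Initial salt = 749,000×32.2 = 24,117,800
After stage 1: salt = 24,117,800 + 2,550,000×31.3 = 103,932,800; volume = 3,299,000 m³; S = 31.504 PSU
After stage 2: salt = 103,932,800 + 1,300,000×31.7 = 145,142,800; volume = 4,599,000 m³; S = 31.56 PSU
After stage 3: salt = 145,142,800 + 1,300,000×34 = 189,342,800; volume = 5,899,000 m³
S = 189,342,800 / 5,899,000 = 32.0974 PSU

32.10 PSU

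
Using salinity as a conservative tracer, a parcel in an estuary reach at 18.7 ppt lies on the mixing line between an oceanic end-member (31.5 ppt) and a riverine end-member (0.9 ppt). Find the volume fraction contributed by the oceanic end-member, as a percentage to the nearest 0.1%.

Let g be the oceanic fraction. Salt balance per unit volume:
g×31.5 + (1−g)×0.9 = 18.7
g = (18.7 − 0.9) / (31.5 − 0.9) = 17.8/30.6 = 0.5817

58.2%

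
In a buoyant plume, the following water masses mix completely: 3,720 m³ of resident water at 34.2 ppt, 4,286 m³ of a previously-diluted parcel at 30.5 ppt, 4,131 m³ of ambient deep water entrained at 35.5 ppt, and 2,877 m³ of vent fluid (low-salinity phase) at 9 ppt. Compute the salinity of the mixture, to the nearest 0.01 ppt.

By conservation of dissolved salt,
salt = 3,720×34.2 + 4,286×30.5 + 4,131×35.5 + 2,877×9 = 127,224 + 130,723 + 146,650.5 + 25,893 = 430,490.5
volume = 3,720 + 4,286 + 4,131 + 2,877 = 15,014 m³
S = 430,490.5 / 15,014 = 28.6726 ppt

28.67 ppt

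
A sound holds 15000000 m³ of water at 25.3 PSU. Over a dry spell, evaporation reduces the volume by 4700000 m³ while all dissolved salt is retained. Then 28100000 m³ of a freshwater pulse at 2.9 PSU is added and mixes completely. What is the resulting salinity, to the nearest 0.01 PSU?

12.00 PSU

After evaporation: salt = 15,000,000×25.3 = 379,500,000; volume = 15,000,000 − 4,700,000 = 10,300,000 m³
After mixing: salt = 379,500,000 + 28,100,000×2.9 = 460,990,000; volume = 10,300,000 + 28,100,000 = 38,400,000 m³
S = 460,990,000 / 38,400,000 = 12.0049 PSU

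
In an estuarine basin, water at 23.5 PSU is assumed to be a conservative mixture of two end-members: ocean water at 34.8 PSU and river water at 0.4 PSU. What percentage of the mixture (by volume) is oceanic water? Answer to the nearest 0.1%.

67.2%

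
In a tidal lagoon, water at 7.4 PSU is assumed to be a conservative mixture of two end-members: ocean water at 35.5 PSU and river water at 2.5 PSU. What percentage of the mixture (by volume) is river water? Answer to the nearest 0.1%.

85.2%

Let f be the freshwater fraction. Salt balance per unit volume:
f×2.5 + (1−f)×35.5 = 7.4
f = (35.5 − 7.4) / (35.5 − 2.5) = 28.1/33 = 0.8515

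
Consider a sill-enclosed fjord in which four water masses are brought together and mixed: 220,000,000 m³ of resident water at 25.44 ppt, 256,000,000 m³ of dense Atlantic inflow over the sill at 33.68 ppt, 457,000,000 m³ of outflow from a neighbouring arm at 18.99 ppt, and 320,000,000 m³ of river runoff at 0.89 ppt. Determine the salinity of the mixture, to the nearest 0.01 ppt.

18.50 ppt

Mass of salt is conserved:
salt = 220,000,000×25.44 + 256,000,000×33.68 + 457,000,000×18.99 + 320,000,000×0.89 = 5,596,800,000 + 8,622,080,000 + 8,678,430,000 + 284,800,000 = 23,182,110,000
volume = 220,000,000 + 256,000,000 + 457,000,000 + 320,000,000 = 1,253,000,000 m³
S = 23,182,110,000 / 1,253,000,000 = 18.5013 ppt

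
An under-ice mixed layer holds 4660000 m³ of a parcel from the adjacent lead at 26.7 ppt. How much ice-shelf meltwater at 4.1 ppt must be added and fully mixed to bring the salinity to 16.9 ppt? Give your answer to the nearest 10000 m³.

3570000 m³

Salt balance: 4,660,000×26.7 + V×4.1 = (4,660,000+V)×16.9
124,422,000 + 4.1V = 78,754,000 + 16.9V
45,668,000 = 12.8V
V = 3,567,812.5 m³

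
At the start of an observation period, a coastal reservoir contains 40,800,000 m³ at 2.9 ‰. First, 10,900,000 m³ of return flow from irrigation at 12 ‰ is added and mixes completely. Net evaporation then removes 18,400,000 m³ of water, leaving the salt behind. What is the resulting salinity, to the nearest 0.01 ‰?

7.48 ‰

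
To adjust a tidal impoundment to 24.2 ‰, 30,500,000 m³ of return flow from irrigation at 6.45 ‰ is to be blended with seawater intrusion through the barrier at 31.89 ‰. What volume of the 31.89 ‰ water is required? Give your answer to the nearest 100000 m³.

70400000 m³

Salt balance: 30,500,000×6.45 + V×31.89 = (30,500,000+V)×24.2
196,725,000 + 31.89V = 738,100,000 + 24.2V
541,375,000 = 7.69V
V = 70,399,869.96 m³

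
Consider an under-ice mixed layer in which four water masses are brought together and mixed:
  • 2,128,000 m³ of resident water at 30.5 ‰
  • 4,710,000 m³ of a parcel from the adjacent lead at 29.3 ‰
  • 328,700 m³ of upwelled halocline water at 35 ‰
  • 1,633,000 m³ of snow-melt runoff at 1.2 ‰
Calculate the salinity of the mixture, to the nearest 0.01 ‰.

Mass of salt is conserved:
salt = 2,128,000×30.5 + 4,710,000×29.3 + 328,700×35 + 1,633,000×1.2 = 64,904,000 + 138,003,000 + 11,504,500 + 1,959,600 = 216,371,100
volume = 2,128,000 + 4,710,000 + 328,700 + 1,633,000 = 8,799,700 m³
S = 216,371,100 / 8,799,700 = 24.5885 ‰

24.59 ‰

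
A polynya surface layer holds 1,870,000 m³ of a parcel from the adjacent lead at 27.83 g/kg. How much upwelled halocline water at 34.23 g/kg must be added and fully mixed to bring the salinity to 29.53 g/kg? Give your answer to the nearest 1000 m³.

Salt balance: 1,870,000×27.83 + V×34.23 = (1,870,000+V)×29.53
52,042,100 + 34.23V = 55,221,100 + 29.53V
3,179,000 = 4.7V
V = 676,382.98 m³

676000 m³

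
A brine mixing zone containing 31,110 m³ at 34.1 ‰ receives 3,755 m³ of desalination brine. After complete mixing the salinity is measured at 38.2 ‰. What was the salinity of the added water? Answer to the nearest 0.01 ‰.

Salt balance: 31,110×34.1 + 3,755×S = 34,865×38.2
1,060,851 + 3,755·S = 1,331,843
S = (1,331,843 − 1,060,851) / 3,755 = 72.1683 ‰

72.17 ‰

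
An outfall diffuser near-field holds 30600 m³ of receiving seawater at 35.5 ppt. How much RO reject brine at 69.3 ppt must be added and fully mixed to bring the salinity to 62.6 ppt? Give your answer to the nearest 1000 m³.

124000 m³

Salt balance: 30,600×35.5 + V×69.3 = (30,600+V)×62.6
1,086,300 + 69.3V = 1,915,560 + 62.6V
829,260 = 6.7V
V = 123,770.15 m³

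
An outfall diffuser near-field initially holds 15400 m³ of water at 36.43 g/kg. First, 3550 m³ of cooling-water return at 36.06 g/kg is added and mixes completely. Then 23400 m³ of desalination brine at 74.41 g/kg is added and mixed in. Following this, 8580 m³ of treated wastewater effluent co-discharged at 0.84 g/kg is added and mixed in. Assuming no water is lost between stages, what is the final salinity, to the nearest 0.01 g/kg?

Mass of salt is conserved:
Initial salt = 15,400×36.43 = 561,022
After stage 1: salt = 561,022 + 3,550×36.06 = 689,035; volume = 18,950 m³; S = 36.361 g/kg
After stage 2: salt = 689,035 + 23,400×74.41 = 2,430,229; volume = 42,350 m³; S = 57.384 g/kg
After stage 3: salt = 2,430,229 + 8,580×0.84 = 2,437,436.2; volume = 50,930 m³
S = 2,437,436.2 / 50,930 = 47.8586 g/kg

47.86 g/kg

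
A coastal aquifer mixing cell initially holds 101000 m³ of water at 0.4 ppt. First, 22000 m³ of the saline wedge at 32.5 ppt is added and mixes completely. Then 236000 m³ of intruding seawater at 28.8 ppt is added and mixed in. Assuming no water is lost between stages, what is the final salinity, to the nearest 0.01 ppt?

Salt balance:
Initial salt = 101,000×0.4 = 40,400
After stage 1: salt = 40,400 + 22,000×32.5 = 755,400; volume = 123,000 m³; S = 6.141 ppt
After stage 2: salt = 755,400 + 236,000×28.8 = 7,552,200; volume = 359,000 m³
S = 7,552,200 / 359,000 = 21.0368 ppt

21.04 ppt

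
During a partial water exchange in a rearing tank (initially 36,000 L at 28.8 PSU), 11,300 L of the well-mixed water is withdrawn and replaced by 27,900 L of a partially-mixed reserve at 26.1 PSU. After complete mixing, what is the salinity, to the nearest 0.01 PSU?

27.37 PSU

Remaining after removal: 24,700 L at 28.8 PSU (salt = 711,360)
After addition: salt = 711,360 + 27,900×26.1 = 1,439,550; volume = 52,600 L
S = 1,439,550 / 52,600 = 27.3679 PSU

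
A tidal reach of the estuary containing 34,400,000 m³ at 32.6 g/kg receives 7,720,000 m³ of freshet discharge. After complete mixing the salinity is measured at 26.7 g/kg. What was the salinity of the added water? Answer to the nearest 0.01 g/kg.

0.41 g/kg

Salt balance: 34,400,000×32.6 + 7,720,000×S = 42,120,000×26.7
1,121,440,000 + 7,720,000·S = 1,124,604,000
S = (1,124,604,000 − 1,121,440,000) / 7,720,000 = 0.4098 g/kg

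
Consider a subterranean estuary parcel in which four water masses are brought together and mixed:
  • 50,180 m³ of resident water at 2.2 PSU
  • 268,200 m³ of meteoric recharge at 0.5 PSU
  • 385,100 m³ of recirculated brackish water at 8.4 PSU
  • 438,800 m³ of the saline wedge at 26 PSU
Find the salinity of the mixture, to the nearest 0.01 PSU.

13.03 PSU

Mass of salt is conserved:
salt = 50,180×2.2 + 268,200×0.5 + 385,100×8.4 + 438,800×26 = 110,396 + 134,100 + 3,234,840 + 11,408,800 = 14,888,136
volume = 50,180 + 268,200 + 385,100 + 438,800 = 1,142,280 m³
S = 14,888,136 / 1,142,280 = 13.0337 PSU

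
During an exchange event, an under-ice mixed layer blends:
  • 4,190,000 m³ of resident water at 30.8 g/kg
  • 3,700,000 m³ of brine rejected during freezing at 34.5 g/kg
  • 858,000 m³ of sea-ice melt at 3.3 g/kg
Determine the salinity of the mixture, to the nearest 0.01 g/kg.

By conservation of dissolved salt,
salt = 4,190,000×30.8 + 3,700,000×34.5 + 858,000×3.3 = 129,052,000 + 127,650,000 + 2,831,400 = 259,533,400
volume = 4,190,000 + 3,700,000 + 858,000 = 8,748,000 m³
S = 259,533,400 / 8,748,000 = 29.6677 g/kg

29.67 g/kg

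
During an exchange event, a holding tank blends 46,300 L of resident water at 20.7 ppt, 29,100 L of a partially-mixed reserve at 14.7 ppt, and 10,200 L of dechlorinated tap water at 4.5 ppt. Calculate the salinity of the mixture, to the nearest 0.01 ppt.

By conservation of dissolved salt,
salt = 46,300×20.7 + 29,100×14.7 + 10,200×4.5 = 958,410 + 427,770 + 45,900 = 1,432,080
volume = 46,300 + 29,100 + 10,200 = 85,600 L
S = 1,432,080 / 85,600 = 16.7299 ppt

16.73 ppt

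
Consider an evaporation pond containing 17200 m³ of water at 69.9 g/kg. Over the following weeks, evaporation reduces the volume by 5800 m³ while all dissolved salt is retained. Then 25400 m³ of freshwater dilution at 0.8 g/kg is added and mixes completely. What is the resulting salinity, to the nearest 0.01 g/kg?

After evaporation: salt = 17,200×69.9 = 1,202,280; volume = 17,200 − 5,800 = 11,400 m³
After mixing: salt = 1,202,280 + 25,400×0.8 = 1,222,600; volume = 11,400 + 25,400 = 36,800 m³
S = 1,222,600 / 36,800 = 33.2228 g/kg

33.22 g/kg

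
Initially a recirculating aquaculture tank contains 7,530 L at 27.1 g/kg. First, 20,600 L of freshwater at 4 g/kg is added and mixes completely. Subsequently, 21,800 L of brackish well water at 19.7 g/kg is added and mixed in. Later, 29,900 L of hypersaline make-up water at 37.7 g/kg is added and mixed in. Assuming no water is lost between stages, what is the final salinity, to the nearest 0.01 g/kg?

23.09 g/kg

Salt balance:
Initial salt = 7,530×27.1 = 204,063
After stage 1: salt = 204,063 + 20,600×4 = 286,463; volume = 28,130 L; S = 10.184 g/kg
After stage 2: salt = 286,463 + 21,800×19.7 = 715,923; volume = 49,930 L; S = 14.339 g/kg
After stage 3: salt = 715,923 + 29,900×37.7 = 1,843,153; volume = 79,830 L
S = 1,843,153 / 79,830 = 23.0885 g/kg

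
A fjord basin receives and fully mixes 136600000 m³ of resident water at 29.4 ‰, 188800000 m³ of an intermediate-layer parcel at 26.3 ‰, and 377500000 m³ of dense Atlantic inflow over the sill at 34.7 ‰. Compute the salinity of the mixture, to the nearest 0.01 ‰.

31.41 ‰

Mass of salt is conserved:
salt = 136,600,000×29.4 + 188,800,000×26.3 + 377,500,000×34.7 = 4,016,040,000 + 4,965,440,000 + 13,099,250,000 = 22,080,730,000
volume = 136,600,000 + 188,800,000 + 377,500,000 = 702,900,000 m³
S = 22,080,730,000 / 702,900,000 = 31.4138 ‰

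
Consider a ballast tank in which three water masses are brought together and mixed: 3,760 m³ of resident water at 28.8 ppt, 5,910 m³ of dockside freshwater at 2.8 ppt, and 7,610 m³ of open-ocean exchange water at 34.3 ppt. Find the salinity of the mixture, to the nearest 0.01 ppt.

22.33 ppt

Weighted by volume,
salt = 3,760×28.8 + 5,910×2.8 + 7,610×34.3 = 108,288 + 16,548 + 261,023 = 385,859
volume = 3,760 + 5,910 + 7,610 = 17,280 m³
S = 385,859 / 17,280 = 22.3298 ppt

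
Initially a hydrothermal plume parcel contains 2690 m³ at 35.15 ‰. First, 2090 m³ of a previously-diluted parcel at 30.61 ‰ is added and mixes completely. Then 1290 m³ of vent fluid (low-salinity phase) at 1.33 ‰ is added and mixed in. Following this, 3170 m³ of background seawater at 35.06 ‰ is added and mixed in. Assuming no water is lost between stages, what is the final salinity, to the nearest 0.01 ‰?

29.37 ‰

Mass of salt is conserved:
Initial salt = 2,690×35.15 = 94,553.5
After stage 1: salt = 94,553.5 + 2,090×30.61 = 158,528.4; volume = 4,780 m³; S = 33.165 ‰
After stage 2: salt = 158,528.4 + 1,290×1.33 = 160,244.1; volume = 6,070 m³; S = 26.399 ‰
After stage 3: salt = 160,244.1 + 3,170×35.06 = 271,384.3; volume = 9,240 m³
S = 271,384.3 / 9,240 = 29.3706 ‰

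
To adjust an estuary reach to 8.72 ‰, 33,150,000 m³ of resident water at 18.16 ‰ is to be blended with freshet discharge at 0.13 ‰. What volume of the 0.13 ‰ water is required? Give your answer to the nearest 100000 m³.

36400000 m³

Salt balance: 33,150,000×18.16 + V×0.13 = (33,150,000+V)×8.72
602,004,000 + 0.13V = 289,068,000 + 8.72V
312,936,000 = 8.59V
V = 36,430,267.75 m³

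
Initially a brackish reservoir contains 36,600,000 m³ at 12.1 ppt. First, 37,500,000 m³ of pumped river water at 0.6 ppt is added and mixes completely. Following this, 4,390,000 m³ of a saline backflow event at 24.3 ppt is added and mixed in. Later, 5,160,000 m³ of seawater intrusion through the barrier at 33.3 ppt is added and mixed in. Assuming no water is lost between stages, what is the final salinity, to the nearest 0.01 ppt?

Salt balance:
Initial salt = 36,600,000×12.1 = 442,860,000
After stage 1: salt = 442,860,000 + 37,500,000×0.6 = 465,360,000; volume = 74,100,000 m³; S = 6.28 ppt
After stage 2: salt = 465,360,000 + 4,390,000×24.3 = 572,037,000; volume = 78,490,000 m³; S = 7.288 ppt
After stage 3: salt = 572,037,000 + 5,160,000×33.3 = 743,865,000; volume = 83,650,000 m³
S = 743,865,000 / 83,650,000 = 8.8926 ppt

8.89 ppt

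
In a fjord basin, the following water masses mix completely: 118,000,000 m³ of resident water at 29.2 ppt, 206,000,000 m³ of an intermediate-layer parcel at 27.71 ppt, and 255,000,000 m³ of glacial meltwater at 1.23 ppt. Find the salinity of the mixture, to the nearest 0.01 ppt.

16.35 ppt

Total salt / total volume:
salt = 118,000,000×29.2 + 206,000,000×27.71 + 255,000,000×1.23 = 3,445,600,000 + 5,708,260,000 + 313,650,000 = 9,467,510,000
volume = 118,000,000 + 206,000,000 + 255,000,000 = 579,000,000 m³
S = 9,467,510,000 / 579,000,000 = 16.3515 ppt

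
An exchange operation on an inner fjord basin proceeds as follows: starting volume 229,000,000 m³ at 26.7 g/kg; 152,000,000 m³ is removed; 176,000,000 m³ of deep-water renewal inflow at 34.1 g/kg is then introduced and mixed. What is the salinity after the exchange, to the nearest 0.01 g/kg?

Remaining after removal: 77,000,000 m³ at 26.7 g/kg (salt = 2,055,900,000)
After addition: salt = 2,055,900,000 + 176,000,000×34.1 = 8,057,500,000; volume = 253,000,000 m³
S = 8,057,500,000 / 253,000,000 = 31.8478 g/kg

31.85 g/kg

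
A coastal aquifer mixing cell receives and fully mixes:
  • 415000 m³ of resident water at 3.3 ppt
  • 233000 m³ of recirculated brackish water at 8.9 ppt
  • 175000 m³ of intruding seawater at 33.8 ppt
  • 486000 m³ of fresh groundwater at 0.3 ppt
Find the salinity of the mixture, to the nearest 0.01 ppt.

Salt balance:
salt = 415,000×3.3 + 233,000×8.9 + 175,000×33.8 + 486,000×0.3 = 1,369,500 + 2,073,700 + 5,915,000 + 145,800 = 9,504,000
volume = 415,000 + 233,000 + 175,000 + 486,000 = 1,309,000 m³
S = 9,504,000 / 1,309,000 = 7.2605 ppt

7.26 ppt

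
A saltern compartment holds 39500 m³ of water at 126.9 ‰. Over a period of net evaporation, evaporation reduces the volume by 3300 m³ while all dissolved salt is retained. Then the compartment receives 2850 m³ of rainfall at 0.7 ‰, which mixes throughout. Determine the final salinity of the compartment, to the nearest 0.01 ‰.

128.41 ‰

After evaporation: salt = 39,500×126.9 = 5,012,550; volume = 39,500 − 3,300 = 36,200 m³
After mixing: salt = 5,012,550 + 2,850×0.7 = 5,014,545; volume = 36,200 + 2,850 = 39,050 m³
S = 5,014,545 / 39,050 = 128.4134 ‰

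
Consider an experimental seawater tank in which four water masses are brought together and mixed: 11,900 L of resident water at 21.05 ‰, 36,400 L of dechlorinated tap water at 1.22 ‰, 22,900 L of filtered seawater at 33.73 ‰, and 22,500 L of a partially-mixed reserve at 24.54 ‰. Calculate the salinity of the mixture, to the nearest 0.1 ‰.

Weighted by volume,
salt = 11,900×21.05 + 36,400×1.22 + 22,900×33.73 + 22,500×24.54 = 250,495 + 44,408 + 772,417 + 552,150 = 1,619,470
volume = 11,900 + 36,400 + 22,900 + 22,500 = 93,700 L
S = 1,619,470 / 93,700 = 17.284 ‰

17.3 ‰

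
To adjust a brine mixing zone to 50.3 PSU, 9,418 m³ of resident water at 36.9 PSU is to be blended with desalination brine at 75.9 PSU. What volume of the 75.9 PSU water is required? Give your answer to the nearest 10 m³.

Salt balance: 9,418×36.9 + V×75.9 = (9,418+V)×50.3
347,524.2 + 75.9V = 473,725.4 + 50.3V
126,201.2 = 25.6V
V = 4,929.73 m³

4930 m³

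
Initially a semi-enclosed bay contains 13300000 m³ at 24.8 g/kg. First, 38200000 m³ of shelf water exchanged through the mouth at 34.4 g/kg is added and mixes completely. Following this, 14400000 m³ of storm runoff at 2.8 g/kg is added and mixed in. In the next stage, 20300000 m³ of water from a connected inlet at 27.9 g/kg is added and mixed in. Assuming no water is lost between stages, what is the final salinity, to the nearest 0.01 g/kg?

26.11 g/kg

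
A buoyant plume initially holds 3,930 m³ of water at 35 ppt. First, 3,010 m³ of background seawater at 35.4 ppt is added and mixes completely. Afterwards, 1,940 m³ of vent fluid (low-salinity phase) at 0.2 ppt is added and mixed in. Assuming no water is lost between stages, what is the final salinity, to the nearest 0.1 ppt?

27.5 ppt

Salt balance:
Initial salt = 3,930×35 = 137,550
After stage 1: salt = 137,550 + 3,010×35.4 = 244,104; volume = 6,940 m³; S = 35.173 ppt
After stage 2: salt = 244,104 + 1,940×0.2 = 244,492; volume = 8,880 m³
S = 244,492 / 8,880 = 27.5329 ppt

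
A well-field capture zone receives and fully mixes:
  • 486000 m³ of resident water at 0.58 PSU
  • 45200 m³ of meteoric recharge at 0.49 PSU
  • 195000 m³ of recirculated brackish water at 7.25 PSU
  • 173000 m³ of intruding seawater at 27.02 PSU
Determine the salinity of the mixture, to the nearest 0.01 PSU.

By conservation of dissolved salt,
salt = 486,000×0.58 + 45,200×0.49 + 195,000×7.25 + 173,000×27.02 = 281,880 + 22,148 + 1,413,750 + 4,674,460 = 6,392,238
volume = 486,000 + 45,200 + 195,000 + 173,000 = 899,200 m³
S = 6,392,238 / 899,200 = 7.1088 PSU

7.11 PSU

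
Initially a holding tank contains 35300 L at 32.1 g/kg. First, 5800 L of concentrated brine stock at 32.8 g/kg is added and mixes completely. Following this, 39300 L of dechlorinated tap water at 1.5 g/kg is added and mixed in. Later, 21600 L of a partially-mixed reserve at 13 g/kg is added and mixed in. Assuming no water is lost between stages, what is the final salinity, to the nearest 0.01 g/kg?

By conservation of dissolved salt,
Initial salt = 35,300×32.1 = 1,133,130
After stage 1: salt = 1,133,130 + 5,800×32.8 = 1,323,370; volume = 41,100 L; S = 32.199 g/kg
After stage 2: salt = 1,323,370 + 39,300×1.5 = 1,382,320; volume = 80,400 L; S = 17.193 g/kg
After stage 3: salt = 1,382,320 + 21,600×13 = 1,663,120; volume = 102,000 L
S = 1,663,120 / 102,000 = 16.3051 g/kg

16.31 g/kg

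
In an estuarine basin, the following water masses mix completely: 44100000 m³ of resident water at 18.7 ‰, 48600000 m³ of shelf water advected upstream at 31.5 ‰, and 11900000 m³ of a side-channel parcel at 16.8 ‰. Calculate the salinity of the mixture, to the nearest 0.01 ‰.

Total salt / total volume:
salt = 44,100,000×18.7 + 48,600,000×31.5 + 11,900,000×16.8 = 824,670,000 + 1,530,900,000 + 199,920,000 = 2,555,490,000
volume = 44,100,000 + 48,600,000 + 11,900,000 = 104,600,000 m³
S = 2,555,490,000 / 104,600,000 = 24.4311 ‰

24.43 ‰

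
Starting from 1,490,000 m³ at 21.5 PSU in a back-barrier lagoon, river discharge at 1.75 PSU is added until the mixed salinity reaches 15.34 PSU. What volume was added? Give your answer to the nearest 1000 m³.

Salt balance: 1,490,000×21.5 + V×1.75 = (1,490,000+V)×15.34
32,035,000 + 1.75V = 22,856,600 + 15.34V
9,178,400 = 13.59V
V = 675,378.96 m³

675000 m³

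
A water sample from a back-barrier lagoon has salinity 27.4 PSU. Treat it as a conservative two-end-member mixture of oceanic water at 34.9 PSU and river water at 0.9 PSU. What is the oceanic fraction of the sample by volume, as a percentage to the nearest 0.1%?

77.9%

Let g be the oceanic fraction. Salt balance per unit volume:
g×34.9 + (1−g)×0.9 = 27.4
g = (27.4 − 0.9) / (34.9 − 0.9) = 26.5/34 = 0.7794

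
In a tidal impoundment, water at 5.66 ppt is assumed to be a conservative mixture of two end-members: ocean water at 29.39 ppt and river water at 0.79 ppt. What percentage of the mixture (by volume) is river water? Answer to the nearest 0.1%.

83.0%

Let f be the freshwater fraction. Salt balance per unit volume:
f×0.79 + (1−f)×29.39 = 5.66
f = (29.39 − 5.66) / (29.39 − 0.79) = 23.73/28.6 = 0.8297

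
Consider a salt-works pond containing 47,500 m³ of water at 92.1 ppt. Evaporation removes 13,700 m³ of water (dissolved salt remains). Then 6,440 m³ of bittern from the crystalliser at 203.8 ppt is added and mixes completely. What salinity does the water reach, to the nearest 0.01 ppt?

After evaporation: salt = 47,500×92.1 = 4,374,750; volume = 47,500 − 13,700 = 33,800 m³
After mixing: salt = 4,374,750 + 6,440×203.8 = 5,687,222; volume = 33,800 + 6,440 = 40,240 m³
S = 5,687,222 / 40,240 = 141.3326 ppt

141.33 ppt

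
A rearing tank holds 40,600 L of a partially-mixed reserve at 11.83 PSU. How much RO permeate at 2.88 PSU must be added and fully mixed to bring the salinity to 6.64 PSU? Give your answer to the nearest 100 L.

56000 L

Salt balance: 40,600×11.83 + V×2.88 = (40,600+V)×6.64
480,298 + 2.88V = 269,584 + 6.64V
210,714 = 3.76V
V = 56,040.96 L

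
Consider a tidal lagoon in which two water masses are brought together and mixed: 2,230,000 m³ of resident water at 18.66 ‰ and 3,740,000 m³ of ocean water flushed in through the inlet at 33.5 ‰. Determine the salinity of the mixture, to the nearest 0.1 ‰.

28.0 ‰

Salt balance:
salt = 2,230,000×18.66 + 3,740,000×33.5 = 41,611,800 + 125,290,000 = 166,901,800
volume = 2,230,000 + 3,740,000 = 5,970,000 m³
S = 166,901,800 / 5,970,000 = 27.957 ‰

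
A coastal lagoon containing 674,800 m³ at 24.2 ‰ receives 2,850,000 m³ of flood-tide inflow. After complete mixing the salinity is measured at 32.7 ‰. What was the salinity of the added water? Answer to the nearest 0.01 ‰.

Salt balance: 674,800×24.2 + 2,850,000×S = 3,524,800×32.7
16,330,160 + 2,850,000·S = 115,260,960
S = (115,260,960 − 16,330,160) / 2,850,000 = 34.7126 ‰

34.71 ‰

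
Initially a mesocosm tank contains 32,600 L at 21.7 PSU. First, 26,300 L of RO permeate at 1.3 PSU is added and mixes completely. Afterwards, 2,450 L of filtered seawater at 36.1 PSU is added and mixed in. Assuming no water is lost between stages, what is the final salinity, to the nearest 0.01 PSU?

13.53 PSU

Conserving salt mass:
Initial salt = 32,600×21.7 = 707,420
After stage 1: salt = 707,420 + 26,300×1.3 = 741,610; volume = 58,900 L; S = 12.591 PSU
After stage 2: salt = 741,610 + 2,450×36.1 = 830,055; volume = 61,350 L
S = 830,055 / 61,350 = 13.5298 PSU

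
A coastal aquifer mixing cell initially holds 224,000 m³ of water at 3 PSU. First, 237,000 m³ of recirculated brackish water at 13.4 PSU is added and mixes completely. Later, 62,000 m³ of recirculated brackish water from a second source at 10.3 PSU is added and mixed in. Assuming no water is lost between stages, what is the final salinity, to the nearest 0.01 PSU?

8.58 PSU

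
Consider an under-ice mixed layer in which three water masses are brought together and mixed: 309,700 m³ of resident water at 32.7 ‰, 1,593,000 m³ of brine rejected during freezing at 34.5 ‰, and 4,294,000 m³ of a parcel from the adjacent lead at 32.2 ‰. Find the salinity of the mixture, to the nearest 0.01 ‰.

32.82 ‰

Mass of salt is conserved:
salt = 309,700×32.7 + 1,593,000×34.5 + 4,294,000×32.2 = 10,127,190 + 54,958,500 + 138,266,800 = 203,352,490
volume = 309,700 + 1,593,000 + 4,294,000 = 6,196,700 m³
S = 203,352,490 / 6,196,700 = 32.8163 ‰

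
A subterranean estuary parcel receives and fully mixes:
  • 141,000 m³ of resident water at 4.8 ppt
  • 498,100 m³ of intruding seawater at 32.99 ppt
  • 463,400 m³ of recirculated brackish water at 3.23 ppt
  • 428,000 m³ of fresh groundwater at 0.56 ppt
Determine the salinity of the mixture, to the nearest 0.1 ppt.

By conservation of dissolved salt,
salt = 141,000×4.8 + 498,100×32.99 + 463,400×3.23 + 428,000×0.56 = 676,800 + 16,432,319 + 1,496,782 + 239,680 = 18,845,581
volume = 141,000 + 498,100 + 463,400 + 428,000 = 1,530,500 m³
S = 18,845,581 / 1,530,500 = 12.313 ppt

12.3 ppt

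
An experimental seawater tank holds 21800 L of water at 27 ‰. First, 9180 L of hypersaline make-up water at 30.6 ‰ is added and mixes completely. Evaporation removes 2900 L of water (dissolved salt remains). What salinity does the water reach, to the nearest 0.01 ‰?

30.97 ‰

After mixing: salt = 21,800×27 + 9,180×30.6 = 869,508; volume = 30,980 L
After evaporation: salt unchanged = 869,508; volume = 30,980 − 2,900 = 28,080 L
S = 869,508 / 28,080 = 30.9654 ‰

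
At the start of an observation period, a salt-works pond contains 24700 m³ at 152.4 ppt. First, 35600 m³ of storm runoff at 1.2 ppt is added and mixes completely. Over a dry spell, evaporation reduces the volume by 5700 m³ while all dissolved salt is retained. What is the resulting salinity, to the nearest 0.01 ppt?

After mixing: salt = 24,700×152.4 + 35,600×1.2 = 3,807,000; volume = 60,300 m³
After evaporation: salt unchanged = 3,807,000; volume = 60,300 − 5,700 = 54,600 m³
S = 3,807,000 / 54,600 = 69.7253 ppt

69.73 ppt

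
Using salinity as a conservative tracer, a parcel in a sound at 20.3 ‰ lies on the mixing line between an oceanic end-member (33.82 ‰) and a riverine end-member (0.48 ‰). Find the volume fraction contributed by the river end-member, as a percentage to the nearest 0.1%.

40.6%

Let f be the freshwater fraction. Salt balance per unit volume:
f×0.48 + (1−f)×33.82 = 20.3
f = (33.82 − 20.3) / (33.82 − 0.48) = 13.52/33.34 = 0.4055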